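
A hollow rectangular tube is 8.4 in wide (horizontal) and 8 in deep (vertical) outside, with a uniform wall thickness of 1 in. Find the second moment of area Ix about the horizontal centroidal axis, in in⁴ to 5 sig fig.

Ix ≈ 243.20 in⁴

Split into non-overlapping primitives; take the origin at the lower-left of the bounding box.
Outer rectangle: 8.4 × 8, A = 67.2 in², y = 4 in, Ī = 358.4 in⁴.
Inner void (subtracted): 6.4 × 6, A = 38.4 in², y = 4 in, Ī = 115.2 in⁴.
By symmetry the centroid is at mid-height, ȳ = 4 in.
All pieces are centred on the horizontal centroidal axis, so I = ΣĪ (holes subtracted) = 243.2 in⁴.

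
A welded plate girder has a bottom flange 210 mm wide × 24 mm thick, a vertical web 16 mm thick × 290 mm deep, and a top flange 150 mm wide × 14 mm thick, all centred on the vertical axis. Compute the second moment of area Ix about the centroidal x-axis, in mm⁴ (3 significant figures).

Break the section into simple shapes (no overlaps), measuring from the bottom-left corner of the bounding box.
Bottom plate: 210 × 24, A = 5 040 mm², y = 12 mm, Ī = 241 920 mm⁴.
Web plate: 16 × 290, A = 4 640 mm², y = 169 mm, Ī = 32 518 667 mm⁴.
Top plate: 150 × 14, A = 2 100 mm², y = 321 mm, Ī = 34 300 mm⁴.
Centroid: ȳ = ΣA·y / ΣA = 128.93 mm.
Transfer each piece to the centroidal x-axis using Ī + A·d² with d = y − 128.93:
  bottom plate: d = -116.93 mm → contributes +69 146 407 mm⁴
  web plate: d = 40.075 mm → contributes +39 970 422 mm⁴
  top plate: d = 192.07 mm → contributes +77 508 952 mm⁴
Total I = 186 625 781 mm⁴.

Ix ≈ 1.87 × 10⁸ mm⁴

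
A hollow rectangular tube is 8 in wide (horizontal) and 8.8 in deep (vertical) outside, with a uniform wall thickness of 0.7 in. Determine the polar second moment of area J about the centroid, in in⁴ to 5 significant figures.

Split into non-overlapping primitives; take the origin at the lower-left of the bounding box.
Outer rectangle: 8 × 8.8, A = 70.4 in², y = 4.4 in, Ī = 454.3147 in⁴.
Inner void (subtracted): 6.6 × 7.4, A = 48.84 in², y = 4.4 in, Ī = 222.8732 in⁴.
By symmetry the centroid is at mid-height, ȳ = 4.4 in.
All pieces are centred on the centroidal x-axis, so I = ΣĪ (holes subtracted) = 231.4415 in⁴.
Repeating about the centroidal y-axis gives I_y = 198.1775 in⁴.
Polar second moment: J = I_x + I_y = 429.6189 in⁴.

J ≈ 429.62 in⁴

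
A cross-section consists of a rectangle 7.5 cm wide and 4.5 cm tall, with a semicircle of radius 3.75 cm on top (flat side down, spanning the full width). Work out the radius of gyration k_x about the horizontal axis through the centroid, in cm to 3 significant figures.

k_x ≈ 2.22 cm

Break the section into simple shapes (no overlaps), measuring from the bottom-left corner of the bounding box.
Rectangular body: 7.5 × 4.5, A = 33.75 cm², y = 2.25 cm, Ī = 56.953 cm⁴.
Semicircular cap: semicircle r = 3.75, A = 22.089 cm², y = 6.0915 cm, Ī = 21.705 cm⁴.
Centroid: ȳ = ΣA·y / ΣA = 3.7697 cm.
Transfer each piece to the horizontal axis through the centroid using Ī + A·d² with d = y − 3.7697:
  rectangular body: d = -1.5197 cm → contributes +134.9 cm⁴
  semicircular cap: d = 2.3219 cm → contributes +140.79 cm⁴
Total I = 275.69 cm⁴.
Radius of gyration: k = √(I/A) = √(275.69 / 55.839) = 2.222 cm.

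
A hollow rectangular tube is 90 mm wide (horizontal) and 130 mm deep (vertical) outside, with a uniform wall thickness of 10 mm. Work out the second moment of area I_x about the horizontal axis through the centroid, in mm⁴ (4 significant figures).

Treat the section as a set of non-overlapping primitives; coordinates are from the bounding-box lower-left.
Outer rectangle: 90 × 130, A = 11 700 mm², y = 65 mm, Ī = 16 477 500 mm⁴.
Inner void (subtracted): 70 × 110, A = 7 700 mm², y = 65 mm, Ī = 7 764 167 mm⁴.
By symmetry the centroid is at mid-height, ȳ = 65 mm.
All pieces are centred on the horizontal axis through the centroid, so I = ΣĪ (holes subtracted) = 8 713 333 mm⁴.

I_x ≈ 8.713 × 10⁶ mm⁴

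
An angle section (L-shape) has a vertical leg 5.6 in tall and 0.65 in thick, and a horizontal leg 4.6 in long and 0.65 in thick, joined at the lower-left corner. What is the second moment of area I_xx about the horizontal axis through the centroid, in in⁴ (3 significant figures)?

Split into non-overlapping primitives; take the origin at the lower-left of the bounding box.
Vertical leg: 0.65 × 5.6, A = 3.64 in², y = 2.8 in, Ī = 9.5125 in⁴.
Horizontal leg (remainder): 3.95 × 0.65, A = 2.5675 in², y = 0.325 in, Ī = 0.090397 in⁴.
Centroid: ȳ = ΣA·y / ΣA = 1.7763 in.
Transfer each piece to the horizontal axis through the centroid using Ī + A·d² with d = y − 1.7763:
  vertical leg: d = 1.0237 in → contributes +13.327 in⁴
  horizontal leg (remainder): d = -1.4513 in → contributes +5.4983 in⁴
Total I = 18.825 in⁴.

I_xx ≈ 18.8 in⁴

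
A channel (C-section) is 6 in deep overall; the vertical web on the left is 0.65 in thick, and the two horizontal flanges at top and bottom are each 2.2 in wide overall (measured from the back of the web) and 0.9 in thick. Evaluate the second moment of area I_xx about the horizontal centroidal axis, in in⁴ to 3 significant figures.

Decompose the section into non-overlapping parts with the origin at the bottom-left of its bounding rectangle.
Web: 0.65 × 6, A = 3.9 in², y = 3 in, Ī = 11.7 in⁴.
Top flange (beyond web): 1.55 × 0.9, A = 1.395 in², y = 5.55 in, Ī = 0.094163 in⁴.
Bottom flange (beyond web): 1.55 × 0.9, A = 1.395 in², y = 0.45 in, Ī = 0.094163 in⁴.
By symmetry the centroid is at mid-height, ȳ = 3 in.
Transfer each piece to the horizontal centroidal axis using Ī + A·d² with d = y − 3:
  web: d = 0 in → contributes +11.7 in⁴
  top flange (beyond web): d = 2.55 in → contributes +9.1652 in⁴
  bottom flange (beyond web): d = -2.55 in → contributes +9.1652 in⁴
Total I = 30.03 in⁴.

I_xx ≈ 30.0 in⁴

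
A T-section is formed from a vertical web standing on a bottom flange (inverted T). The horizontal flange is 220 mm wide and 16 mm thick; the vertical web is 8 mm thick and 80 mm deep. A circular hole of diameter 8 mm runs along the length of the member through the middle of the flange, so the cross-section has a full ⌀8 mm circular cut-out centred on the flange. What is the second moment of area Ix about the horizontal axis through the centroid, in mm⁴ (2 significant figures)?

Ix ≈ 1.7 × 10⁶ mm⁴

Treat the section as a set of non-overlapping primitives; coordinates are from the bounding-box lower-left.
Flange: 220 × 16, A = 3 520 mm², y = 8 mm, Ī = 75 093 mm⁴.
Web: 8 × 80, A = 640 mm², y = 56 mm, Ī = 341 333 mm⁴.
Hole (subtracted): ⌀8, A = 50.27 mm², y = 8 mm, Ī = 201.1 mm⁴.
Centroid: ȳ = ΣA·y / ΣA = 15.47 mm.
Transfer each piece to the horizontal axis through the centroid using Ī + A·d² with d = y − 15.47:
  flange: d = -7.475 mm → contributes +271 772 mm⁴
  web: d = 40.53 mm → contributes +1 392 393 mm⁴
  hole: d = -7.475 mm → contributes −3 010 mm⁴
Total I = 1 661 156 mm⁴.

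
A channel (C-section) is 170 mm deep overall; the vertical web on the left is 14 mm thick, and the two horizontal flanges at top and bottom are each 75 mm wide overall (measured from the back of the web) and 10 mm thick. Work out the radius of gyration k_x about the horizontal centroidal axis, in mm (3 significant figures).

Split into non-overlapping primitives; take the origin at the lower-left of the bounding box.
Web: 14 × 170, A = 2 380 mm², y = 85 mm, Ī = 5 731 833 mm⁴.
Top flange (beyond web): 61 × 10, A = 610 mm², y = 165 mm, Ī = 5083.3 mm⁴.
Bottom flange (beyond web): 61 × 10, A = 610 mm², y = 5 mm, Ī = 5083.3 mm⁴.
By symmetry the centroid is at mid-height, ȳ = 85 mm.
Transfer each piece to the horizontal centroidal axis using Ī + A·d² with d = y − 85:
  web: d = 0 mm → contributes +5 731 833 mm⁴
  top flange (beyond web): d = 80 mm → contributes +3 909 083 mm⁴
  bottom flange (beyond web): d = -80 mm → contributes +3 909 083 mm⁴
Total I = 13 550 000 mm⁴.
Radius of gyration: k = √(I/A) = √(13 550 000 / 3 600) = 61.351 mm.

k_x ≈ 61.4 mm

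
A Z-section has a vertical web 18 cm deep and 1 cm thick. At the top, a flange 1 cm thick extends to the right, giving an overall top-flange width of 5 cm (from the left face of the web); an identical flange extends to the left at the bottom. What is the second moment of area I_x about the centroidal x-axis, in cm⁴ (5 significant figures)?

I_x ≈ 1064.7 cm⁴

Split into non-overlapping primitives; take the origin at the lower-left of the bounding box.
Web: 1 × 18, A = 18 cm², y = 9 cm, Ī = 486 cm⁴.
Top flange (beyond web): 4 × 1, A = 4 cm², y = 17.5 cm, Ī = 0.3333333 cm⁴.
Bottom flange (beyond web): 4 × 1, A = 4 cm², y = 0.5 cm, Ī = 0.3333333 cm⁴.
Centroid: ȳ = ΣA·y / ΣA = 9 cm.
Transfer each piece to the centroidal x-axis using Ī + A·d² with d = y − 9:
  web: d = 0 cm → contributes +486 cm⁴
  top flange (beyond web): d = 8.5 cm → contributes +289.3333 cm⁴
  bottom flange (beyond web): d = -8.5 cm → contributes +289.3333 cm⁴
Total I = 1064.667 cm⁴.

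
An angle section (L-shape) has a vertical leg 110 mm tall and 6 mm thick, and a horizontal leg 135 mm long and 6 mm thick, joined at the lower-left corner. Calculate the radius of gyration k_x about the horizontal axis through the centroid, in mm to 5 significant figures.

k_x ≈ 33.726 mm

Break the section into simple shapes (no overlaps), measuring from the bottom-left corner of the bounding box.
Vertical leg: 6 × 110, A = 660 mm², y = 55 mm, Ī = 665 500 mm⁴.
Horizontal leg (remainder): 129 × 6, A = 774 mm², y = 3 mm, Ī = 2 322 mm⁴.
Centroid: ȳ = ΣA·y / ΣA = 26.93305 mm.
Transfer each piece to the horizontal axis through the centroid using Ī + A·d² with d = y − 26.93305:
  vertical leg: d = 28.06695 mm → contributes +1 185 417 mm⁴
  horizontal leg (remainder): d = -23.93305 mm → contributes +445662.3 mm⁴
Total I = 1 631 080 mm⁴.
Radius of gyration: k = √(I/A) = √(1 631 080 / 1 434) = 33.72586 mm.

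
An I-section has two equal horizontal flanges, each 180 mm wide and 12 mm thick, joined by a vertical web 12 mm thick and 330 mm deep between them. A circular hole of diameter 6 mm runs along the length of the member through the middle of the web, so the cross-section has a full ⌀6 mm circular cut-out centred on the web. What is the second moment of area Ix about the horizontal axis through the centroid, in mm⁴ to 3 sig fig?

Ix ≈ 1.62 × 10⁸ mm⁴

Split into non-overlapping primitives; take the origin at the lower-left of the bounding box.
Bottom flange: 180 × 12, A = 2 160 mm², y = 6 mm, Ī = 25 920 mm⁴.
Web: 12 × 330, A = 3 960 mm², y = 177 mm, Ī = 35 937 000 mm⁴.
Top flange: 180 × 12, A = 2 160 mm², y = 348 mm, Ī = 25 920 mm⁴.
Hole (subtracted): ⌀6, A = 28.274 mm², y = 177 mm, Ī = 63.617 mm⁴.
By symmetry the centroid is at mid-height, ȳ = 177 mm.
Transfer each piece to the horizontal axis through the centroid using Ī + A·d² with d = y − 177:
  bottom flange: d = -171 mm → contributes +63 186 480 mm⁴
  web: d = 0 mm → contributes +35 937 000 mm⁴
  top flange: d = 171 mm → contributes +63 186 480 mm⁴
  hole: d = 0 mm → contributes −63.617 mm⁴
Total I = 162 309 896 mm⁴.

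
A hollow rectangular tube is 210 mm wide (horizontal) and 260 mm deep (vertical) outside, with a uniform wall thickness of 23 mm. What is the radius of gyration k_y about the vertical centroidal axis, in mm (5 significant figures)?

k_y ≈ 79.087 mm

Split into non-overlapping primitives; take the origin at the lower-left of the bounding box.
Outer rectangle: 210 × 260, A = 54 600 mm², x = 105 mm, Ī = 200 655 000 mm⁴.
Inner void (subtracted): 164 × 214, A = 35 096 mm², x = 105 mm, Ī = 78 661 835 mm⁴.
By symmetry the centroid is at mid-width, x̄ = 105 mm.
All pieces are centred on the vertical centroidal axis, so I = ΣĪ (holes subtracted) = 121 993 165 mm⁴.
Radius of gyration: k = √(I/A) = √(121 993 165 / 19 504) = 79.08715 mm.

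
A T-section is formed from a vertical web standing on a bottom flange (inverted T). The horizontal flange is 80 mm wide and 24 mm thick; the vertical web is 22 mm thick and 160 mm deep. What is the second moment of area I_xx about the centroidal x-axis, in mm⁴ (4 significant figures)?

I_xx ≈ 1.812 × 10⁷ mm⁴

Treat the section as a set of non-overlapping primitives; coordinates are from the bounding-box lower-left.
Flange: 80 × 24, A = 1 920 mm², y = 12 mm, Ī = 92 160 mm⁴.
Web: 22 × 160, A = 3 520 mm², y = 104 mm, Ī = 7 509 333 mm⁴.
Centroid: ȳ = ΣA·y / ΣA = 71.5294 mm.
Transfer each piece to the centroidal x-axis using Ī + A·d² with d = y − 71.5294:
  flange: d = -59.5294 mm → contributes +6 896 162 mm⁴
  web: d = 32.4706 mm → contributes +11 220 607 mm⁴
Total I = 18 116 769 mm⁴.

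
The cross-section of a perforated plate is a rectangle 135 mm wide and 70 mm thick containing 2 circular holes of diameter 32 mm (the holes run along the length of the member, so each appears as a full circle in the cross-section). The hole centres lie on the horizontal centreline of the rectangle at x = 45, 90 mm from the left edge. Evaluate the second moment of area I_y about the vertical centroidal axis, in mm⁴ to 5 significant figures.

Decompose the section into non-overlapping parts with the origin at the bottom-left of its bounding rectangle.
Plate: 135 × 70, A = 9 450 mm², x = 67.5 mm, Ī = 14 352 188 mm⁴.
Hole 1 (subtracted): ⌀32, A = 804.2477 mm², x = 45 mm, Ī = 51471.85 mm⁴.
Hole 2 (subtracted): ⌀32, A = 804.2477 mm², x = 90 mm, Ī = 51471.85 mm⁴.
By symmetry the centroid is at mid-width, x̄ = 67.5 mm.
Transfer each piece to the vertical centroidal axis using Ī + A·d² with d = x − 67.5:
  plate: d = 0 mm → contributes +14 352 188 mm⁴
  hole 1: d = -22.5 mm → contributes −458622.3 mm⁴
  hole 2: d = 22.5 mm → contributes −458622.3 mm⁴
Total I = 13 434 943 mm⁴.

I_y ≈ 1.3435 × 10⁷ mm⁴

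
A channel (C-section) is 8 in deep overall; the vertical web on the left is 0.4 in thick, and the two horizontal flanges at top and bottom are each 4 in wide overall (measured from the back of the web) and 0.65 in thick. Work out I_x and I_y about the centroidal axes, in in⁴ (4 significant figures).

I_x ≈ 80.44 in⁴, I_y ≈ 12.70 in⁴

Break the section into simple shapes (no overlaps), measuring from the bottom-left corner of the bounding box.
Web: 0.4 × 8, A = 3.2 in², y = 4 in, Ī = 17.0667 in⁴.
Top flange (beyond web): 3.6 × 0.65, A = 2.34 in², y = 7.675 in, Ī = 0.0823875 in⁴.
Bottom flange (beyond web): 3.6 × 0.65, A = 2.34 in², y = 0.325 in, Ī = 0.0823875 in⁴.
By symmetry the centroid is at mid-height, ȳ = 4 in.
Transfer each piece to the centroidal x-axis using Ī + A·d² with d = y − 4:
  web: d = 0 in → contributes +17.0667 in⁴
  top flange (beyond web): d = 3.675 in → contributes +31.6856 in⁴
  bottom flange (beyond web): d = -3.675 in → contributes +31.6856 in⁴
Total I = 80.4378 in⁴.
For the y-axis: x̄ = 1.38782 in.
Repeating about the centroidal y-axis gives I_y = 12.6991 in⁴.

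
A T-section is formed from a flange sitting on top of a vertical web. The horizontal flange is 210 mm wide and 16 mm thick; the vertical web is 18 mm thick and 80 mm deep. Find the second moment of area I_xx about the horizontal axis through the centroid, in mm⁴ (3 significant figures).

I_xx ≈ 3.16 × 10⁶ mm⁴

Break the section into simple shapes (no overlaps), measuring from the bottom-left corner of the bounding box.
Flange: 210 × 16, A = 3 360 mm², y = 88 mm, Ī = 71 680 mm⁴.
Web: 18 × 80, A = 1 440 mm², y = 40 mm, Ī = 768 000 mm⁴.
Centroid: ȳ = ΣA·y / ΣA = 73.6 mm.
Transfer each piece to the horizontal axis through the centroid using Ī + A·d² with d = y − 73.6:
  flange: d = 14.4 mm → contributes +768 410 mm⁴
  web: d = -33.6 mm → contributes +2 393 702 mm⁴
Total I = 3 162 112 mm⁴.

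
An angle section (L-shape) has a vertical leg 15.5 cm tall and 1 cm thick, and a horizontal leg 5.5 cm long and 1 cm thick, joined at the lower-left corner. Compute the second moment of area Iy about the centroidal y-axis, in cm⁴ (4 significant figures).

Treat the section as a set of non-overlapping primitives; coordinates are from the bounding-box lower-left.
Vertical leg: 1 × 15.5, A = 15.5 cm², x = 0.5 cm, Ī = 1.29167 cm⁴.
Horizontal leg (remainder): 4.5 × 1, A = 4.5 cm², x = 3.25 cm, Ī = 7.59375 cm⁴.
Centroid: x̄ = ΣA·x / ΣA = 1.11875 cm.
Transfer each piece to the centroidal y-axis using Ī + A·d² with d = x − 1.11875:
  vertical leg: d = -0.61875 cm → contributes +7.22587 cm⁴
  horizontal leg (remainder): d = 2.13125 cm → contributes +28.0338 cm⁴
Total I = 35.2596 cm⁴.

Iy ≈ 35.26 cm⁴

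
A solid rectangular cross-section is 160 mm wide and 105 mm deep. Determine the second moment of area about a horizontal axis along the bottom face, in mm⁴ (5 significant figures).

The section: 160 × 105, A = 16 800 mm², y = 52.5 mm, Ī = 15 435 000 mm⁴.
Transfer it to the base of the section using Ī + A·d² with d = y − 0:
  the section: d = 52.5 mm → contributes +61 740 000 mm⁴
Total I = 61 740 000 mm⁴.

I_base ≈ 6.1740 × 10⁷ mm⁴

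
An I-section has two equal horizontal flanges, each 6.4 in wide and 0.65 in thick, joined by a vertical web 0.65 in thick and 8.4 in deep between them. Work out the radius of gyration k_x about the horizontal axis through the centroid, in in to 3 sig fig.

k_x ≈ 3.84 in

Split into non-overlapping primitives; take the origin at the lower-left of the bounding box.
Bottom flange: 6.4 × 0.65, A = 4.16 in², y = 0.325 in, Ī = 0.14647 in⁴.
Web: 0.65 × 8.4, A = 5.46 in², y = 4.85 in, Ī = 32.105 in⁴.
Top flange: 6.4 × 0.65, A = 4.16 in², y = 9.375 in, Ī = 0.14647 in⁴.
By symmetry the centroid is at mid-height, ȳ = 4.85 in.
Transfer each piece to the horizontal axis through the centroid using Ī + A·d² with d = y − 4.85:
  bottom flange: d = -4.525 in → contributes +85.325 in⁴
  web: d = 0 in → contributes +32.105 in⁴
  top flange: d = 4.525 in → contributes +85.325 in⁴
Total I = 202.75 in⁴.
Radius of gyration: k = √(I/A) = √(202.75 / 13.78) = 3.8358 in.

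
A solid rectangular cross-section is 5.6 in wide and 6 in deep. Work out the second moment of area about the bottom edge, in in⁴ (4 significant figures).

The section: 5.6 × 6, A = 33.6 in², y = 3 in, Ī = 100.8 in⁴.
Transfer it to the bottom edge using Ī + A·d² with d = y − 0:
  the section: d = 3 in → contributes +403.2 in⁴
Total I = 403.2 in⁴.

I_base ≈ 403.2 in⁴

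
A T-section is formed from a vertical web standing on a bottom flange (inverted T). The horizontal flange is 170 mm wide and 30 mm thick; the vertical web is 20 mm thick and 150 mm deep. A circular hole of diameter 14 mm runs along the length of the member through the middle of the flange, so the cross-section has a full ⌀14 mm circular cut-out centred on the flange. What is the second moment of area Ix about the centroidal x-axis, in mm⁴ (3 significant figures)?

Decompose the section into non-overlapping parts with the origin at the bottom-left of its bounding rectangle.
Flange: 170 × 30, A = 5 100 mm², y = 15 mm, Ī = 382 500 mm⁴.
Web: 20 × 150, A = 3 000 mm², y = 105 mm, Ī = 5 625 000 mm⁴.
Hole (subtracted): ⌀14, A = 153.94 mm², y = 15 mm, Ī = 1885.7 mm⁴.
Centroid: ȳ = ΣA·y / ΣA = 48.979 mm.
Transfer each piece to the centroidal x-axis using Ī + A·d² with d = y − 48.979:
  flange: d = -33.979 mm → contributes +6 270 853 mm⁴
  web: d = 56.021 mm → contributes +15 040 025 mm⁴
  hole: d = -33.979 mm → contributes −179 619 mm⁴
Total I = 21 131 258 mm⁴.

Ix ≈ 2.11 × 10⁷ mm⁴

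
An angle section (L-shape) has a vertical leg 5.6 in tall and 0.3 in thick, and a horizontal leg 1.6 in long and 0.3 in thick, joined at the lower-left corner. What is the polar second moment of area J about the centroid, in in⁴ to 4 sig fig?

Treat the section as a set of non-overlapping primitives; coordinates are from the bounding-box lower-left.
Vertical leg: 0.3 × 5.6, A = 1.68 in², y = 2.8 in, Ī = 4.3904 in⁴.
Horizontal leg (remainder): 1.3 × 0.3, A = 0.39 in², y = 0.15 in, Ī = 0.002925 in⁴.
Centroid: ȳ = ΣA·y / ΣA = 2.30072 in.
Transfer each piece to the centroidal x-axis using Ī + A·d² with d = y − 2.30072:
  vertical leg: d = 0.499275 in → contributes +4.80918 in⁴
  horizontal leg (remainder): d = -2.15072 in → contributes +1.80692 in⁴
Total I = 6.6161 in⁴.
For the y-axis: x̄ = 0.300725 in.
Repeating about the centroidal y-axis gives I_y = 0.270099 in⁴.
Polar second moment: J = I_x + I_y = 6.8862 in⁴.

J ≈ 6.886 in⁴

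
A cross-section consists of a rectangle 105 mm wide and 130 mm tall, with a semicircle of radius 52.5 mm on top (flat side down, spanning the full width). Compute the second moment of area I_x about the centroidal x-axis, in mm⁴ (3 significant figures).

I_x ≈ 4.51 × 10⁷ mm⁴

Treat the section as a set of non-overlapping primitives; coordinates are from the bounding-box lower-left.
Rectangular body: 105 × 130, A = 13 650 mm², y = 65 mm, Ī = 19 223 750 mm⁴.
Semicircular cap: semicircle r = 52.5, A = 4329.5 mm², y = 152.28 mm, Ī = 833 814 mm⁴.
Centroid: ȳ = ΣA·y / ΣA = 86.018 mm.
Transfer each piece to the centroidal x-axis using Ī + A·d² with d = y − 86.018:
  rectangular body: d = -21.018 mm → contributes +25 253 515 mm⁴
  semicircular cap: d = 66.264 mm → contributes +19 844 357 mm⁴
Total I = 45 097 872 mm⁴.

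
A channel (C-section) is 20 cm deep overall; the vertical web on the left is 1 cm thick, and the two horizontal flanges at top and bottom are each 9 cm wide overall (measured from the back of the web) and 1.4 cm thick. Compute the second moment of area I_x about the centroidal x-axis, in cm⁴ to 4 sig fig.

Decompose the section into non-overlapping parts with the origin at the bottom-left of its bounding rectangle.
Web: 1 × 20, A = 20 cm², y = 10 cm, Ī = 666.667 cm⁴.
Top flange (beyond web): 8 × 1.4, A = 11.2 cm², y = 19.3 cm, Ī = 1.82933 cm⁴.
Bottom flange (beyond web): 8 × 1.4, A = 11.2 cm², y = 0.7 cm, Ī = 1.82933 cm⁴.
By symmetry the centroid is at mid-height, ȳ = 10 cm.
Transfer each piece to the centroidal x-axis using Ī + A·d² with d = y − 10:
  web: d = 0 cm → contributes +666.667 cm⁴
  top flange (beyond web): d = 9.3 cm → contributes +970.517 cm⁴
  bottom flange (beyond web): d = -9.3 cm → contributes +970.517 cm⁴
Total I = 2607.7 cm⁴.

I_x ≈ 2608 cm⁴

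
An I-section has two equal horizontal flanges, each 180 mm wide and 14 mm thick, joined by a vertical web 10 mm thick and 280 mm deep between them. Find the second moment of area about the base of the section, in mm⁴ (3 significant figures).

Split into non-overlapping primitives; take the origin at the lower-left of the bounding box.
Bottom flange: 180 × 14, A = 2 520 mm², y = 7 mm, Ī = 41 160 mm⁴.
Web: 10 × 280, A = 2 800 mm², y = 154 mm, Ī = 18 293 333 mm⁴.
Top flange: 180 × 14, A = 2 520 mm², y = 301 mm, Ī = 41 160 mm⁴.
Transfer each piece to the bottom edge using Ī + A·d² with d = y − 0:
  bottom flange: d = 7 mm → contributes +164 640 mm⁴
  web: d = 154 mm → contributes +84 698 133 mm⁴
  top flange: d = 301 mm → contributes +228 355 680 mm⁴
Total I = 313 218 453 mm⁴.

I_base ≈ 3.13 × 10⁸ mm⁴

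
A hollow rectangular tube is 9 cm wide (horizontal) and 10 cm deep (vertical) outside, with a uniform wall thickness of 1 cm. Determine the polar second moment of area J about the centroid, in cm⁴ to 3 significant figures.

Decompose the section into non-overlapping parts with the origin at the bottom-left of its bounding rectangle.
Outer rectangle: 9 × 10, A = 90 cm², y = 5 cm, Ī = 750 cm⁴.
Inner void (subtracted): 7 × 8, A = 56 cm², y = 5 cm, Ī = 298.67 cm⁴.
By symmetry the centroid is at mid-height, ȳ = 5 cm.
All pieces are centred on the centroidal x-axis, so I = ΣĪ (holes subtracted) = 451.33 cm⁴.
Repeating about the centroidal y-axis gives I_y = 378.83 cm⁴.
Polar second moment: J = I_x + I_y = 830.17 cm⁴.

J ≈ 830 cm⁴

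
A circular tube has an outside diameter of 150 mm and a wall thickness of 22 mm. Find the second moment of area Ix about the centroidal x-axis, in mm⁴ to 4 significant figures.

Break the section into simple shapes (no overlaps), measuring from the bottom-left corner of the bounding box.
Outer circle: ⌀150, A = 17671.5 mm², y = 75 mm, Ī = 24 850 489 mm⁴.
Bore (subtracted): ⌀106, A = 8824.73 mm², y = 75 mm, Ī = 6 197 169 mm⁴.
By symmetry the centroid is at mid-height, ȳ = 75 mm.
All pieces are centred on the centroidal x-axis, so I = ΣĪ (holes subtracted) = 18 653 319 mm⁴.

Ix ≈ 1.865 × 10⁷ mm⁴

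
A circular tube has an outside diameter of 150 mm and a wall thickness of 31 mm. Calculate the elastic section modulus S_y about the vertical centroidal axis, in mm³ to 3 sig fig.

Split into non-overlapping primitives; take the origin at the lower-left of the bounding box.
Outer circle: ⌀150, A = 17 671 mm², x = 75 mm, Ī = 24 850 489 mm⁴.
Bore (subtracted): ⌀88, A = 6082.1 mm², x = 75 mm, Ī = 2 943 748 mm⁴.
By symmetry the centroid is at mid-width, x̄ = 75 mm.
All pieces are centred on the vertical centroidal axis, so I = ΣĪ (holes subtracted) = 21 906 741 mm⁴.
Extreme fibre distance c = 75 mm; S = I/c = 292 090 mm³.

S_y ≈ 2.92 × 10⁵ mm³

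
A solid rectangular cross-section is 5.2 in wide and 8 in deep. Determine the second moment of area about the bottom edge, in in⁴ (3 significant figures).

I_base ≈ 887 in⁴

The section: 5.2 × 8, A = 41.6 in², y = 4 in, Ī = 221.87 in⁴.
Transfer it to a horizontal axis along the bottom face using Ī + A·d² with d = y − 0:
  the section: d = 4 in → contributes +887.47 in⁴
Total I = 887.47 in⁴.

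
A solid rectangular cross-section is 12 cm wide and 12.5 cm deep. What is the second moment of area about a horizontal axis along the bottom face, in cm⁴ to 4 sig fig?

The section: 12 × 12.5, A = 150 cm², y = 6.25 cm, Ī = 1953.13 cm⁴.
Transfer it to a horizontal axis along the bottom face using Ī + A·d² with d = y − 0:
  the section: d = 6.25 cm → contributes +7812.5 cm⁴
Total I = 7812.5 cm⁴.

I_base ≈ 7813 cm⁴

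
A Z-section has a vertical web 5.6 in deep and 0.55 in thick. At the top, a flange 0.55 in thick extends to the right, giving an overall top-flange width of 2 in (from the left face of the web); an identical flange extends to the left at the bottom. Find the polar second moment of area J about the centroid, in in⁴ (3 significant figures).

J ≈ 20.2 in⁴

Treat the section as a set of non-overlapping primitives; coordinates are from the bounding-box lower-left.
Web: 0.55 × 5.6, A = 3.08 in², y = 2.8 in, Ī = 8.0491 in⁴.
Top flange (beyond web): 1.45 × 0.55, A = 0.7975 in², y = 5.325 in, Ī = 0.020104 in⁴.
Bottom flange (beyond web): 1.45 × 0.55, A = 0.7975 in², y = 0.275 in, Ī = 0.020104 in⁴.
Centroid: ȳ = ΣA·y / ΣA = 2.8 in.
Transfer each piece to the centroidal x-axis using Ī + A·d² with d = y − 2.8:
  web: d = 0 in → contributes +8.0491 in⁴
  top flange (beyond web): d = 2.525 in → contributes +5.1047 in⁴
  bottom flange (beyond web): d = -2.525 in → contributes +5.1047 in⁴
Total I = 18.258 in⁴.
For the y-axis: x̄ = 1.725 in.
Repeating about the centroidal y-axis gives I_y = 1.9521 in⁴.
Polar second moment: J = I_x + I_y = 20.21 in⁴.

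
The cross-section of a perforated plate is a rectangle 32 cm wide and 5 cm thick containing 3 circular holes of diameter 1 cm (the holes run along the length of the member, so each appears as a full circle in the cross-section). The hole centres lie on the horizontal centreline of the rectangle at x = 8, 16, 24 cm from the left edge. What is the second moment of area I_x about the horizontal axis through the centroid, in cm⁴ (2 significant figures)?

I_x ≈ 330 cm⁴

Break the section into simple shapes (no overlaps), measuring from the bottom-left corner of the bounding box.
Plate: 32 × 5, A = 160 cm², y = 2.5 cm, Ī = 333.3 cm⁴.
Hole 1 (subtracted): ⌀1, A = 0.7854 cm², y = 2.5 cm, Ī = 0.04909 cm⁴.
Hole 2 (subtracted): ⌀1, A = 0.7854 cm², y = 2.5 cm, Ī = 0.04909 cm⁴.
Hole 3 (subtracted): ⌀1, A = 0.7854 cm², y = 2.5 cm, Ī = 0.04909 cm⁴.
By symmetry the centroid is at mid-height, ȳ = 2.5 cm.
All pieces are centred on the horizontal axis through the centroid, so I = ΣĪ (holes subtracted) = 333.2 cm⁴.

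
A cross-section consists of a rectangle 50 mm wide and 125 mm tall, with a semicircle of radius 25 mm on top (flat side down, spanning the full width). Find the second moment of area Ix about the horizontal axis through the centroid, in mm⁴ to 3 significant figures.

Ix ≈ 1.27 × 10⁷ mm⁴

Split into non-overlapping primitives; take the origin at the lower-left of the bounding box.
Rectangular body: 50 × 125, A = 6 250 mm², y = 62.5 mm, Ī = 8 138 021 mm⁴.
Semicircular cap: semicircle r = 25, A = 981.75 mm², y = 135.61 mm, Ī = 42 874 mm⁴.
Centroid: ȳ = ΣA·y / ΣA = 72.425 mm.
Transfer each piece to the horizontal axis through the centroid using Ī + A·d² with d = y − 72.425:
  rectangular body: d = -9.9251 mm → contributes +8 753 695 mm⁴
  semicircular cap: d = 63.185 mm → contributes +3 962 376 mm⁴
Total I = 12 716 070 mm⁴.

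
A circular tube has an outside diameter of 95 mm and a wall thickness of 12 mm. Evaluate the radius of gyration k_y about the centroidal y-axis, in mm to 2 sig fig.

k_y ≈ 30 mm

Decompose the section into non-overlapping parts with the origin at the bottom-left of its bounding rectangle.
Outer circle: ⌀95, A = 7 088 mm², x = 47.5 mm, Ī = 3 998 198 mm⁴.
Bore (subtracted): ⌀71, A = 3 959 mm², x = 47.5 mm, Ī = 1 247 393 mm⁴.
By symmetry the centroid is at mid-width, x̄ = 47.5 mm.
All pieces are centred on the centroidal y-axis, so I = ΣĪ (holes subtracted) = 2 750 805 mm⁴.
Radius of gyration: k = √(I/A) = √(2 750 805 / 3 129) = 29.65 mm.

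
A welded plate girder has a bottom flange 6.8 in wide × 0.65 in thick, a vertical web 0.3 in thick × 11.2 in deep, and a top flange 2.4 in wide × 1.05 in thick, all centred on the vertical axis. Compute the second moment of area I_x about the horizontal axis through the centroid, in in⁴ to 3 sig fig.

I_x ≈ 274 in⁴

Decompose the section into non-overlapping parts with the origin at the bottom-left of its bounding rectangle.
Bottom plate: 6.8 × 0.65, A = 4.42 in², y = 0.325 in, Ī = 0.15562 in⁴.
Web plate: 0.3 × 11.2, A = 3.36 in², y = 6.25 in, Ī = 35.123 in⁴.
Top plate: 2.4 × 1.05, A = 2.52 in², y = 12.375 in, Ī = 0.23153 in⁴.
Centroid: ȳ = ΣA·y / ΣA = 5.206 in.
Transfer each piece to the horizontal axis through the centroid using Ī + A·d² with d = y − 5.206:
  bottom plate: d = -4.881 in → contributes +105.46 in⁴
  web plate: d = 1.044 in → contributes +38.786 in⁴
  top plate: d = 7.169 in → contributes +129.75 in⁴
Total I = 273.99 in⁴.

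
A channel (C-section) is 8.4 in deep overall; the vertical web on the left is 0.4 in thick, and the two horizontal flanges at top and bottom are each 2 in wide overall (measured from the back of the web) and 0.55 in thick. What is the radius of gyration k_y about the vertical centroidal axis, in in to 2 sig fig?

k_y ≈ 0.55 in

Treat the section as a set of non-overlapping primitives; coordinates are from the bounding-box lower-left.
Web: 0.4 × 8.4, A = 3.36 in², x = 0.2 in, Ī = 0.0448 in⁴.
Top flange (beyond web): 1.6 × 0.55, A = 0.88 in², x = 1.2 in, Ī = 0.1877 in⁴.
Bottom flange (beyond web): 1.6 × 0.55, A = 0.88 in², x = 1.2 in, Ī = 0.1877 in⁴.
Centroid: x̄ = ΣA·x / ΣA = 0.5438 in.
Transfer each piece to the vertical centroidal axis using Ī + A·d² with d = x − 0.5438:
  web: d = -0.3438 in → contributes +0.4418 in⁴
  top flange (beyond web): d = 0.6563 in → contributes +0.5667 in⁴
  bottom flange (beyond web): d = 0.6563 in → contributes +0.5667 in⁴
Total I = 1.575 in⁴.
Radius of gyration: k = √(I/A) = √(1.575 / 5.12) = 0.5547 in.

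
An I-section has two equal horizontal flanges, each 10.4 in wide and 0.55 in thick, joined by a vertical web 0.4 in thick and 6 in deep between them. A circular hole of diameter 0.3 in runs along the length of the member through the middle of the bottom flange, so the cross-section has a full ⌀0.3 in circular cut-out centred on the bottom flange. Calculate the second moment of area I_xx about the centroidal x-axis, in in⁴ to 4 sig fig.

Decompose the section into non-overlapping parts with the origin at the bottom-left of its bounding rectangle.
Bottom flange: 10.4 × 0.55, A = 5.72 in², y = 0.275 in, Ī = 0.144192 in⁴.
Web: 0.4 × 6, A = 2.4 in², y = 3.55 in, Ī = 7.2 in⁴.
Top flange: 10.4 × 0.55, A = 5.72 in², y = 6.825 in, Ī = 0.144192 in⁴.
Hole (subtracted): ⌀0.3, A = 0.0706858 in², y = 0.275 in, Ī = 0.000397608 in⁴.
Centroid: ȳ = ΣA·y / ΣA = 3.56681 in.
Transfer each piece to the centroidal x-axis using Ī + A·d² with d = y − 3.56681:
  bottom flange: d = -3.29181 in → contributes +62.1263 in⁴
  web: d = -0.0168125 in → contributes +7.20068 in⁴
  top flange: d = 3.25819 in → contributes +60.8665 in⁴
  hole: d = -3.29181 in → contributes −0.766351 in⁴
Total I = 129.427 in⁴.

I_xx ≈ 129.4 in⁴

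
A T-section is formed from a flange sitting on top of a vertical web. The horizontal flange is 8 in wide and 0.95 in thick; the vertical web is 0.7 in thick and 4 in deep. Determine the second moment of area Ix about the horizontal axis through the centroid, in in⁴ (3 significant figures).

Ix ≈ 16.8 in⁴

Decompose the section into non-overlapping parts with the origin at the bottom-left of its bounding rectangle.
Flange: 8 × 0.95, A = 7.6 in², y = 4.475 in, Ī = 0.57158 in⁴.
Web: 0.7 × 4, A = 2.8 in², y = 2 in, Ī = 3.7333 in⁴.
Centroid: ȳ = ΣA·y / ΣA = 3.8087 in.
Transfer each piece to the horizontal axis through the centroid using Ī + A·d² with d = y − 3.8087:
  flange: d = 0.66635 in → contributes +3.9461 in⁴
  web: d = -1.8087 in → contributes +12.893 in⁴
Total I = 16.839 in⁴.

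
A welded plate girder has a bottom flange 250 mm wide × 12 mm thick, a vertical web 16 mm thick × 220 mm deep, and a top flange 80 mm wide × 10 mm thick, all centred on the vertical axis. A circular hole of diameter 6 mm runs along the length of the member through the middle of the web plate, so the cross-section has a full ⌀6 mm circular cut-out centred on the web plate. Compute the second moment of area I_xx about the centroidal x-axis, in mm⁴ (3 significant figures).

I_xx ≈ 5.62 × 10⁷ mm⁴

Break the section into simple shapes (no overlaps), measuring from the bottom-left corner of the bounding box.
Bottom plate: 250 × 12, A = 3 000 mm², y = 6 mm, Ī = 36 000 mm⁴.
Web plate: 16 × 220, A = 3 520 mm², y = 122 mm, Ī = 14 197 333 mm⁴.
Top plate: 80 × 10, A = 800 mm², y = 237 mm, Ī = 6666.7 mm⁴.
Hole (subtracted): ⌀6, A = 28.274 mm², y = 122 mm, Ī = 63.617 mm⁴.
Centroid: ȳ = ΣA·y / ΣA = 86.892 mm.
Transfer each piece to the centroidal x-axis using Ī + A·d² with d = y − 86.892:
  bottom plate: d = -80.892 mm → contributes +19 666 408 mm⁴
  web plate: d = 35.108 mm → contributes +18 536 057 mm⁴
  top plate: d = 150.11 mm → contributes +18 032 665 mm⁴
  hole: d = 35.108 mm → contributes −34 914 mm⁴
Total I = 56 200 215 mm⁴.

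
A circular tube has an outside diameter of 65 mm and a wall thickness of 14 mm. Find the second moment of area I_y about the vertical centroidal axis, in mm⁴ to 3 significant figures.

I_y ≈ 7.84 × 10⁵ mm⁴

Treat the section as a set of non-overlapping primitives; coordinates are from the bounding-box lower-left.
Outer circle: ⌀65, A = 3318.3 mm², x = 32.5 mm, Ī = 876 241 mm⁴.
Bore (subtracted): ⌀37, A = 1075.2 mm², x = 32.5 mm, Ī = 91 998 mm⁴.
By symmetry the centroid is at mid-width, x̄ = 32.5 mm.
All pieces are centred on the vertical centroidal axis, so I = ΣĪ (holes subtracted) = 784 243 mm⁴.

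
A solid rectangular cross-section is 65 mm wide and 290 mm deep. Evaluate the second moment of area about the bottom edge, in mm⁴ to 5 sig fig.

I_base ≈ 5.2843 × 10⁸ mm⁴

The section: 65 × 290, A = 18 850 mm², y = 145 mm, Ī = 132 107 083 mm⁴.
Transfer it to a horizontal axis along the bottom face using Ī + A·d² with d = y − 0:
  the section: d = 145 mm → contributes +528 428 333 mm⁴
Total I = 528 428 333 mm⁴.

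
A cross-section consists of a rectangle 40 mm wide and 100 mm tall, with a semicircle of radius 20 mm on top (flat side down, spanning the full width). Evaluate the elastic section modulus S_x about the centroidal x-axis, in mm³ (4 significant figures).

Treat the section as a set of non-overlapping primitives; coordinates are from the bounding-box lower-left.
Rectangular body: 40 × 100, A = 4 000 mm², y = 50 mm, Ī = 3 333 333 mm⁴.
Semicircular cap: semicircle r = 20, A = 628.319 mm², y = 108.488 mm, Ī = 17561.1 mm⁴.
Centroid: ȳ = ΣA·y / ΣA = 57.9401 mm.
Transfer each piece to the centroidal x-axis using Ī + A·d² with d = y − 57.9401:
  rectangular body: d = -7.94009 mm → contributes +3 585 513 mm⁴
  semicircular cap: d = 50.5482 mm → contributes +1 622 989 mm⁴
Total I = 5 208 502 mm⁴.
Extreme fibre distance c = 62.0599 mm; S = I/c = 83 927 mm³.

S_x ≈ 8.393 × 10⁴ mm³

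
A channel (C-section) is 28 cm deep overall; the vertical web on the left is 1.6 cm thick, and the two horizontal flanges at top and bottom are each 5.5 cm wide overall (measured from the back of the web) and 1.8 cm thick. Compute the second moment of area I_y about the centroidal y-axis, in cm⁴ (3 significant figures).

Split into non-overlapping primitives; take the origin at the lower-left of the bounding box.
Web: 1.6 × 28, A = 44.8 cm², x = 0.8 cm, Ī = 9.5573 cm⁴.
Top flange (beyond web): 3.9 × 1.8, A = 7.02 cm², x = 3.55 cm, Ī = 8.8979 cm⁴.
Bottom flange (beyond web): 3.9 × 1.8, A = 7.02 cm², x = 3.55 cm, Ī = 8.8979 cm⁴.
Centroid: x̄ = ΣA·x / ΣA = 1.4562 cm.
Transfer each piece to the centroidal y-axis using Ī + A·d² with d = x − 1.4562:
  web: d = -0.65619 cm → contributes +28.847 cm⁴
  top flange (beyond web): d = 2.0938 cm → contributes +39.674 cm⁴
  bottom flange (beyond web): d = 2.0938 cm → contributes +39.674 cm⁴
Total I = 108.2 cm⁴.

I_y ≈ 108 cm⁴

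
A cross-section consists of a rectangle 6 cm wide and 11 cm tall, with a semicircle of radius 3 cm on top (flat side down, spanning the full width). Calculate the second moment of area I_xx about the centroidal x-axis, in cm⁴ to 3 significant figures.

Decompose the section into non-overlapping parts with the origin at the bottom-left of its bounding rectangle.
Rectangular body: 6 × 11, A = 66 cm², y = 5.5 cm, Ī = 665.5 cm⁴.
Semicircular cap: semicircle r = 3, A = 14.137 cm², y = 12.273 cm, Ī = 8.8903 cm⁴.
Centroid: ȳ = ΣA·y / ΣA = 6.6949 cm.
Transfer each piece to the centroidal x-axis using Ī + A·d² with d = y − 6.6949:
  rectangular body: d = -1.1949 cm → contributes +759.73 cm⁴
  semicircular cap: d = 5.5784 cm → contributes +448.81 cm⁴
Total I = 1208.5 cm⁴.

I_xx ≈ 1210 cm⁴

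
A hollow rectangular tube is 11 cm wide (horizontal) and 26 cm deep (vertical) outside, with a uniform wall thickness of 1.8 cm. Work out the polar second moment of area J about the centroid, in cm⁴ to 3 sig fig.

J ≈ 1.13 × 10⁴ cm⁴

Treat the section as a set of non-overlapping primitives; coordinates are from the bounding-box lower-left.
Outer rectangle: 11 × 26, A = 286 cm², y = 13 cm, Ī = 16 111 cm⁴.
Inner void (subtracted): 7.4 × 22.4, A = 165.76 cm², y = 13 cm, Ī = 6 931 cm⁴.
By symmetry the centroid is at mid-height, ȳ = 13 cm.
All pieces are centred on the centroidal x-axis, so I = ΣĪ (holes subtracted) = 9180.4 cm⁴.
Repeating about the centroidal y-axis gives I_y = 2127.4 cm⁴.
Polar second moment: J = I_x + I_y = 11 308 cm⁴.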